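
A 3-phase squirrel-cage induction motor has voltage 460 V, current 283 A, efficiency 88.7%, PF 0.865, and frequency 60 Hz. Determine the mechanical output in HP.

232 HP

P_in = √3·V·I·cosφ = 1.732 × 460 × 283 × 0.865 = 195033 W
P_out = η·P_in = 0.887 × 195033 = 172994 W
= 172994/746 = 232 HP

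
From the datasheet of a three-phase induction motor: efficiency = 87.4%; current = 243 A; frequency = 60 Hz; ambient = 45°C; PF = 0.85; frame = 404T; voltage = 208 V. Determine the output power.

P_in = √3·V·I·cosφ = 1.732 × 208 × 243 × 0.85 = 74411 W
P_out = η·P_in = 0.874 × 74411 = 65035 W

65 kW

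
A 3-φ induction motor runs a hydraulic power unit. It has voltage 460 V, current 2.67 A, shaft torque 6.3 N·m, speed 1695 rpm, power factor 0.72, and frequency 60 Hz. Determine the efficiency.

ω = 2π × 1695/60 = 177.5 rad/s; P_out = τω = 6.3 × 177.5 = 1118 W
P_in = √3·V_L·I_L·cosφ = 1.732 × 460 × 2.67 × 0.72 = 1532 W
η = P_out / P_in = 1118 / 1532 = 0.730 = 73.0%

73.0 %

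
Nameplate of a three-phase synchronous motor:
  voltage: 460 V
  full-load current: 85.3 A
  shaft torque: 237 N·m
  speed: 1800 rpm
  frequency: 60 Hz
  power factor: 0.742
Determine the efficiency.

ω = 2π × 1800/60 = 188.5 rad/s; P_out = τω = 237 × 188.5 = 44675 W
P_in = √3·V_L·I_L·cosφ = 1.732 × 460 × 85.3 × 0.742 = 50426 W
η = P_out / P_in = 44675 / 50426 = 0.886 = 88.6%

88.6 %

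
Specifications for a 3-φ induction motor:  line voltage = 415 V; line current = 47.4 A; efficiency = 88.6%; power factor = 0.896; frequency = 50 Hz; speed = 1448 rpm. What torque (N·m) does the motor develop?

P_in = √3·V·I·cosφ = 1.732 × 415 × 47.4 × 0.896 = 30527 W
P_out = η·P_in = 0.886 × 30527 = 27047 W
n = 1448 rpm
ω = 2π×1448/60 = 151.6 rad/s
τ = P_out/ω = 27047/151.6 = 178 N·m

178 N·m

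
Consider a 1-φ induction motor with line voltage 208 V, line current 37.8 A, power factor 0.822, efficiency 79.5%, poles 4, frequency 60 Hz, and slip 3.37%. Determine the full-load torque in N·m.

P_in = V·I·cosφ = 208 × 37.8 × 0.822 = 6463 W
P_out = η·P_in = 0.795 × 6463 = 5138 W
n_s = 120×60/4 = 1800 rpm; n = 1800×(1−0.0337) = 1739 rpm
ω = 2π×1739/60 = 182.1 rad/s
τ = P_out/ω = 5138/182.1 = 28.2 N·m

28.2 N·m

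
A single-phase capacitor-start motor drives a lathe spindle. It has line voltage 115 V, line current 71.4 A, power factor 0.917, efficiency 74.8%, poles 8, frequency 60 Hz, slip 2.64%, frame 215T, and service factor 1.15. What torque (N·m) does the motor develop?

61.4 N·m

P_in = V·I·cosφ = 115 × 71.4 × 0.917 = 7529 W
P_out = η·P_in = 0.748 × 7529 = 5632 W
n_s = 120×60/8 = 900 rpm; n = 900×(1−0.0264) = 876 rpm
ω = 2π×876/60 = 91.73 rad/s
τ = P_out/ω = 5632/91.73 = 61.4 N·m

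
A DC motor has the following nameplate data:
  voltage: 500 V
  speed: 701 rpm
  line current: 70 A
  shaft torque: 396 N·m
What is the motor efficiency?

83.1 %

ω = 2π × 701/60 = 73.41 rad/s; P_out = τω = 396 × 73.41 = 29070 W
P_in = V·I = 500 × 70 = 35000 W
η = P_out / P_in = 29070 / 35000 = 0.831 = 83.1%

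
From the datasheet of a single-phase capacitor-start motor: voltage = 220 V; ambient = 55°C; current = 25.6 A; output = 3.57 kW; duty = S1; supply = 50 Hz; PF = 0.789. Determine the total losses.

P_in = V·I·cosφ = 220×25.6×0.789 = 4444 W
P_out = 3570 W
Losses = P_in − P_out = 4444 − 3570 = 874 W

874 W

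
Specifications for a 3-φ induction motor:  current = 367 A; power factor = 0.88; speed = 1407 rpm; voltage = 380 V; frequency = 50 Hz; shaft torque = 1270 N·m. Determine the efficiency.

88.0 %

ω = 2π × 1407/60 = 147.3 rad/s; P_out = τω = 1270 × 147.3 = 187071 W
P_in = √3·V_L·I_L·cosφ = 1.732 × 380 × 367 × 0.88 = 212559 W
η = P_out / P_in = 187071 / 212559 = 0.880 = 88.0%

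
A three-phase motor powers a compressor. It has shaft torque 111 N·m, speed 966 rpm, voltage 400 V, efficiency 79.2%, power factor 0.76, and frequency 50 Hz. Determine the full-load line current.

ω = 2π×966/60 = 101.2 rad/s; P_out = τω = 111 × 101.2 = 11233 W
P_in = P_out / η = 11233 / 0.792 = 14183 W
I_L = P_in / (√3·V_L·cosφ) = 14183 / (1.732 × 400 × 0.76) = 26.9 A

26.9 A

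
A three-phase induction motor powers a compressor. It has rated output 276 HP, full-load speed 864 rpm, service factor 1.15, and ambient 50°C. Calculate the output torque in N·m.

P_out = 276 × 746 = 205896 W
ω = 2π × 864/60 = 90.48 rad/s
τ = P_out/ω = 205896/90.48 = 2280 N·m

2280 N·m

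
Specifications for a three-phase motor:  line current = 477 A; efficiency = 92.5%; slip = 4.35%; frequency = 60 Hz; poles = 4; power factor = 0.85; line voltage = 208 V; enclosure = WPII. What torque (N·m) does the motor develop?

P_in = √3·V·I·cosφ = 1.732 × 208 × 477 × 0.85 = 146066 W
P_out = η·P_in = 0.925 × 146066 = 135111 W
n_s = 120×60/4 = 1800 rpm; n = 1800×(1−0.0435) = 1722 rpm
ω = 2π×1722/60 = 180.3 rad/s
τ = P_out/ω = 135111/180.3 = 749 N·m

749 N·m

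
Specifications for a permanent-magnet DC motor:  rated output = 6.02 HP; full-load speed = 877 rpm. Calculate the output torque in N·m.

48.9 N·m

P_out = 6.02 × 746 = 4491 W
ω = 2π × 877/60 = 91.84 rad/s
τ = P_out/ω = 4491/91.84 = 48.9 N·m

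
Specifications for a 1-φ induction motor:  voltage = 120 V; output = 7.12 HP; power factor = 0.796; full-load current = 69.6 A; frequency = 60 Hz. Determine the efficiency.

P_out = 7.12 × 746 = 5312 W
P_in = V·I·cosφ = 120 × 69.6 × 0.796 = 6648 W
η = P_out / P_in = 5312 / 6648 = 0.799 = 79.9%

79.9 %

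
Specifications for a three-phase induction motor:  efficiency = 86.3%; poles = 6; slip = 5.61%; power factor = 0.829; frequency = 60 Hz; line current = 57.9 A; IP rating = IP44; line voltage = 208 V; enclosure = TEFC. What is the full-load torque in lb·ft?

P_in = √3·V·I·cosφ = 1.732 × 208 × 57.9 × 0.829 = 17292 W
P_out = η·P_in = 0.863 × 17292 = 14923 W
n_s = 120×60/6 = 1200 rpm; n = 1200×(1−0.0561) = 1133 rpm
ω = 2π×1133/60 = 118.6 rad/s
τ = P_out/ω = 14923/118.6 = 125.8 N·m
In lb·ft: 125.8/1.356 = 92.8 lb·ft

92.8 lb·ft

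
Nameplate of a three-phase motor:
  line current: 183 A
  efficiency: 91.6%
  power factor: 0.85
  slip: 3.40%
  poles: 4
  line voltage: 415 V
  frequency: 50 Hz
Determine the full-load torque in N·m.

P_in = √3·V·I·cosφ = 1.732 × 415 × 183 × 0.85 = 111806 W
P_out = η·P_in = 0.916 × 111806 = 102414 W
n_s = 120×50/4 = 1500 rpm; n = 1500×(1−0.034) = 1449 rpm
ω = 2π×1449/60 = 151.7 rad/s
τ = P_out/ω = 102414/151.7 = 675 N·m

675 N·m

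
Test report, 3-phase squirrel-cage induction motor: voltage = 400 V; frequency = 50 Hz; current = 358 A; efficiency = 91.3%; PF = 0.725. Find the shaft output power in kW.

164 kW

P_in = √3·V·I·cosφ = 1.732 × 400 × 358 × 0.725 = 179816 W
P_out = η·P_in = 0.913 × 179816 = 164172 W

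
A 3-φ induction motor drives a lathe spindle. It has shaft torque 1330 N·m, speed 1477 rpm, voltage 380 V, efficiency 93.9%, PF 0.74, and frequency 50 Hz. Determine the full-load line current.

ω = 2π×1477/60 = 154.7 rad/s; P_out = τω = 1330 × 154.7 = 205751 W
P_in = P_out / η = 205751 / 0.939 = 219117 W
I_L = P_in / (√3·V_L·cosφ) = 219117 / (1.732 × 380 × 0.74) = 450 A

450 A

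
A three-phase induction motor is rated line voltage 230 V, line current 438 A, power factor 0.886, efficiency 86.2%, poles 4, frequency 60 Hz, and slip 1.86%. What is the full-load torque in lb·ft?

P_in = √3·V·I·cosφ = 1.732 × 230 × 438 × 0.886 = 154591 W
P_out = η·P_in = 0.862 × 154591 = 133257 W
n_s = 120×60/4 = 1800 rpm; n = 1800×(1−0.0186) = 1767 rpm
ω = 2π×1767/60 = 185 rad/s
τ = P_out/ω = 133257/185 = 720.3 N·m
In lb·ft: 720.3/1.356 = 531 lb·ft

531 lb·ft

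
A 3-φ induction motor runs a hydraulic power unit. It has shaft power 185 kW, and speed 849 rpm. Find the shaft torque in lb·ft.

1530 lb·ft

ω = 2π × 849/60 = 88.91 rad/s
τ = P/ω = 185000/88.91 = 2081 N·m
In lb·ft: 2081/1.356 = 1530 lb·ft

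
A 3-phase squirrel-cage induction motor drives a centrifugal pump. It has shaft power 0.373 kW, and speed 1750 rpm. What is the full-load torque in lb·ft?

ω = 2π × 1750/60 = 183.3 rad/s
τ = P/ω = 373/183.3 = 2.035 N·m
In lb·ft: 2.035/1.356 = 1.5 lb·ft

1.5 lb·ft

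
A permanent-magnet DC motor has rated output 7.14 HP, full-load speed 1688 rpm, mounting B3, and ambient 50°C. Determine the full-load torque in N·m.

30.1 N·m

P_out = 7.14 × 746 = 5326 W
ω = 2π × 1688/60 = 176.8 rad/s
τ = P_out/ω = 5326/176.8 = 30.1 N·m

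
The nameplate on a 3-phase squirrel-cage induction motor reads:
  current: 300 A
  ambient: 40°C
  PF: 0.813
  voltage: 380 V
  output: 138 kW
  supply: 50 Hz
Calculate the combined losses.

P_in = √3·V·I·cosφ = 1.732×380×300×0.813 = 160525 W
P_out = 138000 W
Losses = P_in − P_out = 160525 − 138000 = 22525 W

22.5 kW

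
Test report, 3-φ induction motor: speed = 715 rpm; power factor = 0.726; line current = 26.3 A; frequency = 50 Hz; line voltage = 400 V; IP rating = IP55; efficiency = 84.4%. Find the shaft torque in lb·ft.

P_in = √3·V·I·cosφ = 1.732 × 400 × 26.3 × 0.726 = 13228 W
P_out = η·P_in = 0.844 × 13228 = 11164 W
n = 715 rpm
ω = 2π×715/60 = 74.87 rad/s
τ = P_out/ω = 11164/74.87 = 149.1 N·m
In lb·ft: 149.1/1.356 = 110 lb·ft

110 lb·ft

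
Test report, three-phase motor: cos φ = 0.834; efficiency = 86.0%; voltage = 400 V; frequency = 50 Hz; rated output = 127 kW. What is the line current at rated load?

P_out = 127 kW = 127000 W
P_in = P_out / η = 127000 / 0.860 = 147674 W
I_L = P_in / (√3·V_L·cosφ) = 147674 / (1.732 × 400 × 0.834) = 256 A

256 A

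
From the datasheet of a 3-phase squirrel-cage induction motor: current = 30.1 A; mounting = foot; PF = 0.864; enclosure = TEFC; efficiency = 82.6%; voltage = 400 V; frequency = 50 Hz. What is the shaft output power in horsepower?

P_in = √3·V·I·cosφ = 1.732 × 400 × 30.1 × 0.864 = 18017 W
P_out = η·P_in = 0.826 × 18017 = 14882 W
= 14882/746 = 19.9 HP

19.9 HP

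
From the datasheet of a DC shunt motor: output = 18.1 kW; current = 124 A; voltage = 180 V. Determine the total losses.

4220 W

P_in = V·I = 180×124 = 22320 W
P_out = 18100 W
Losses = P_in − P_out = 22320 − 18100 = 4220 W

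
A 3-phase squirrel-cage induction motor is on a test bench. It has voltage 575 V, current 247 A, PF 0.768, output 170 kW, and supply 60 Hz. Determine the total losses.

P_in = √3·V·I·cosφ = 1.732×575×247×0.768 = 188918 W
P_out = 170000 W
Losses = P_in − P_out = 188918 − 170000 = 18918 W

18.9 kW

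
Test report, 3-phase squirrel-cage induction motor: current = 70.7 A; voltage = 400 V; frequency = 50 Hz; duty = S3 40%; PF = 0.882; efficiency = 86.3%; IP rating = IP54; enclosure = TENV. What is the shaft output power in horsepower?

50 HP

P_in = √3·V·I·cosφ = 1.732 × 400 × 70.7 × 0.882 = 43201 W
P_out = η·P_in = 0.863 × 43201 = 37282 W
= 37282/746 = 50 HP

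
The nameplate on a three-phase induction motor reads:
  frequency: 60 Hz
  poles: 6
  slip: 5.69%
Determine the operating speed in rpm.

n_s = 120f/p = 120×60/6 = 1200 rpm
n = n_s(1 − s) = 1200 × (1 − 0.0569) = 1132 rpm

1132 rpm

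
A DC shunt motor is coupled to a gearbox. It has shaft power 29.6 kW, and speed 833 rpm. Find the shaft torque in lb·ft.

ω = 2π × 833/60 = 87.23 rad/s
τ = P/ω = 29600/87.23 = 339.3 N·m
In lb·ft: 339.3/1.356 = 250 lb·ft

250 lb·ft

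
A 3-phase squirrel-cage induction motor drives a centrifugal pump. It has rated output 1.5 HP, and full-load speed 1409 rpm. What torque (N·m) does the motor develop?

7.58 N·m

P_out = 1.5 × 746 = 1119 W
ω = 2π × 1409/60 = 147.6 rad/s
τ = P_out/ω = 1119/147.6 = 7.58 N·m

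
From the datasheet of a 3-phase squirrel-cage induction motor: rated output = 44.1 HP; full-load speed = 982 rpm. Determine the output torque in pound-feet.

P_out = 44.1 × 746 = 32899 W
ω = 2π × 982/60 = 102.8 rad/s
τ = P_out/ω = 32899/102.8 = 320 N·m
In lb·ft: 320/1.356 = 236 lb·ft

236 lb·ft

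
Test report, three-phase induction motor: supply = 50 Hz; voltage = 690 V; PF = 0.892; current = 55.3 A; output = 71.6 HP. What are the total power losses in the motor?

P_in = √3·V·I·cosφ = 1.732×690×55.3×0.892 = 58950 W
P_out = 71.6×746 = 53414 W
Losses = P_in − P_out = 58950 − 53414 = 5536 W

5.54 kW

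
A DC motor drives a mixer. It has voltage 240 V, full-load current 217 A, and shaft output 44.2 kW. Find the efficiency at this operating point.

P_out = 44.2 kW = 44200 W
P_in = V·I = 240 × 217 = 52080 W
η = P_out / P_in = 44200 / 52080 = 0.849 = 84.9%

84.9 %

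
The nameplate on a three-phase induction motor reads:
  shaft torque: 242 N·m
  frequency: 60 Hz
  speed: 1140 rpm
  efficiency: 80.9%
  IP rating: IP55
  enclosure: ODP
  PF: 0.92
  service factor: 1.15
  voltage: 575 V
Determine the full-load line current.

39 A

ω = 2π×1140/60 = 119.4 rad/s; P_out = τω = 242 × 119.4 = 28895 W
P_in = P_out / η = 28895 / 0.809 = 35717 W
I_L = P_in / (√3·V_L·cosφ) = 35717 / (1.732 × 575 × 0.92) = 39 A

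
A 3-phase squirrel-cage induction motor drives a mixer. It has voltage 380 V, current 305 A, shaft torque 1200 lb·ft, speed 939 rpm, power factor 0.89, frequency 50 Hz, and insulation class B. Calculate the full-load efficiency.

τ = 1200 lb·ft × 1.356 = 1627 N·m
ω = 2π × 939/60 = 98.33 rad/s; P_out = τω = 1627 × 98.33 = 159983 W
P_in = √3·V_L·I_L·cosφ = 1.732 × 380 × 305 × 0.89 = 178658 W
η = P_out / P_in = 159983 / 178658 = 0.895 = 89.5%

89.5 %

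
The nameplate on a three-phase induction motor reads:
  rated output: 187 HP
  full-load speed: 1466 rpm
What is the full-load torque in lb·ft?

P_out = 187 × 746 = 139502 W
ω = 2π × 1466/60 = 153.5 rad/s
τ = P_out/ω = 139502/153.5 = 908.8 N·m
In lb·ft: 908.8/1.356 = 670 lb·ft

670 lb·ft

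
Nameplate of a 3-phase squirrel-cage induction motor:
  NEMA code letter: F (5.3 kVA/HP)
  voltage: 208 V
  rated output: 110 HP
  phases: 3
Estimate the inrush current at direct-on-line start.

S_LR = 5.3 × 110 = 583 kVA
I_LR = S_LR/(√3·V_L) = 583000/(1.732×208) = 1620 A

1620 A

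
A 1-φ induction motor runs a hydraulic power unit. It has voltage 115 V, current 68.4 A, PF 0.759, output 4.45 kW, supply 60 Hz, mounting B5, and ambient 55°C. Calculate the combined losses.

1520 W

P_in = V·I·cosφ = 115×68.4×0.759 = 5970 W
P_out = 4450 W
Losses = P_in − P_out = 5970 − 4450 = 1520 W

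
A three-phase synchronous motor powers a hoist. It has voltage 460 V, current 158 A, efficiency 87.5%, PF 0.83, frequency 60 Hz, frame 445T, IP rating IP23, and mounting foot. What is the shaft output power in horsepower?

123 HP

P_in = √3·V·I·cosφ = 1.732 × 460 × 158 × 0.83 = 104482 W
P_out = η·P_in = 0.875 × 104482 = 91422 W
= 91422/746 = 123 HP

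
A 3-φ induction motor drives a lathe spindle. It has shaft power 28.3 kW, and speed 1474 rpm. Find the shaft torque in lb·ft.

ω = 2π × 1474/60 = 154.4 rad/s
τ = P/ω = 28300/154.4 = 183.3 N·m
In lb·ft: 183.3/1.356 = 135 lb·ft

135 lb·ft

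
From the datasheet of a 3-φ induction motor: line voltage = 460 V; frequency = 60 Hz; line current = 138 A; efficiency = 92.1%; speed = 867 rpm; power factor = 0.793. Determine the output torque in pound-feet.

652 lb·ft

P_in = √3·V·I·cosφ = 1.732 × 460 × 138 × 0.793 = 87188 W
P_out = η·P_in = 0.921 × 87188 = 80300 W
n = 867 rpm
ω = 2π×867/60 = 90.79 rad/s
τ = P_out/ω = 80300/90.79 = 884.5 N·m
In lb·ft: 884.5/1.356 = 652 lb·ft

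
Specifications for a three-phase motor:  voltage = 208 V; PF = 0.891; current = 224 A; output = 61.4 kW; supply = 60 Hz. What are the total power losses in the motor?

P_in = √3·V·I·cosφ = 1.732×208×224×0.891 = 71901 W
P_out = 61400 W
Losses = P_in − P_out = 71901 − 61400 = 10501 W

10.5 kW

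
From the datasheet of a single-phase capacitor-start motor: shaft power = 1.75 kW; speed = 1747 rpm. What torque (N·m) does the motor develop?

9.57 N·m

ω = 2π × 1747/60 = 182.9 rad/s
τ = P/ω = 1750/182.9 = 9.57 N·m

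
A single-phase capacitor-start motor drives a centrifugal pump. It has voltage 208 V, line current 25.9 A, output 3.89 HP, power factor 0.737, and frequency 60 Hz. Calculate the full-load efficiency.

73.1 %

P_out = 3.89 × 746 = 2902 W
P_in = V·I·cosφ = 208 × 25.9 × 0.737 = 3970 W
η = P_out / P_in = 2902 / 3970 = 0.731 = 73.1%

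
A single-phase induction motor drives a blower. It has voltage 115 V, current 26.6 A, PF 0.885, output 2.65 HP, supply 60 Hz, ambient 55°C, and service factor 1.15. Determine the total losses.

730 W

P_in = V·I·cosφ = 115×26.6×0.885 = 2707 W
P_out = 2.65×746 = 1977 W
Losses = P_in − P_out = 2707 − 1977 = 730 W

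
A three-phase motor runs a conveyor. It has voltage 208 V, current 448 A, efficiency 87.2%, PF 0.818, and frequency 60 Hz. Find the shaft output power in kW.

P_in = √3·V·I·cosφ = 1.732 × 208 × 448 × 0.818 = 132021 W
P_out = η·P_in = 0.872 × 132021 = 115122 W

115 kW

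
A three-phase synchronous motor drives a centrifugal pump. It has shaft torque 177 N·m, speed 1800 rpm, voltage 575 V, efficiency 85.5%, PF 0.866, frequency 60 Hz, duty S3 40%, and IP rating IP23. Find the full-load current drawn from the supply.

45.2 A

ω = 2π×1800/60 = 188.5 rad/s; P_out = τω = 177 × 188.5 = 33365 W
P_in = P_out / η = 33365 / 0.855 = 39023 W
I_L = P_in / (√3·V_L·cosφ) = 39023 / (1.732 × 575 × 0.866) = 45.2 A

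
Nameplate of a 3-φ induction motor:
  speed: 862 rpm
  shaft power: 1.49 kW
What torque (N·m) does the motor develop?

ω = 2π × 862/60 = 90.27 rad/s
τ = P/ω = 1490/90.27 = 16.5 N·m

16.5 N·m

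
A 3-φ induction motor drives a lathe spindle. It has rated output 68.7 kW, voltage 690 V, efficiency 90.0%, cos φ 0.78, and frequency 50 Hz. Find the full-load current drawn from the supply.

P_out = 68.7 kW = 68700 W
P_in = P_out / η = 68700 / 0.900 = 76333 W
I_L = P_in / (√3·V_L·cosφ) = 76333 / (1.732 × 690 × 0.78) = 81.9 A

81.9 A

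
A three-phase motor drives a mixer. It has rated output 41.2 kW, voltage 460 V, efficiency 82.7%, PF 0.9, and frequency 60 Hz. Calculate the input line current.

69.5 A

P_out = 41.2 kW = 41200 W
P_in = P_out / η = 41200 / 0.827 = 49819 W
I_L = P_in / (√3·V_L·cosφ) = 49819 / (1.732 × 460 × 0.9) = 69.5 A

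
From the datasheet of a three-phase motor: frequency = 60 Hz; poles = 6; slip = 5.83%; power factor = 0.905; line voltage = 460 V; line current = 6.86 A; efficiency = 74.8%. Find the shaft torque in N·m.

P_in = √3·V·I·cosφ = 1.732 × 460 × 6.86 × 0.905 = 4946 W
P_out = η·P_in = 0.748 × 4946 = 3700 W
n_s = 120×60/6 = 1200 rpm; n = 1200×(1−0.0583) = 1130 rpm
ω = 2π×1130/60 = 118.3 rad/s
τ = P_out/ω = 3700/118.3 = 31.3 N·m

31.3 N·m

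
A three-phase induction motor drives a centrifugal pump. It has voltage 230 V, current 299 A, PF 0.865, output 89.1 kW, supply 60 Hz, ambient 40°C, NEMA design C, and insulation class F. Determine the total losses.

13.9 kW

P_in = √3·V·I·cosφ = 1.732×230×299×0.865 = 103030 W
P_out = 89100 W
Losses = P_in − P_out = 103030 − 89100 = 13930 W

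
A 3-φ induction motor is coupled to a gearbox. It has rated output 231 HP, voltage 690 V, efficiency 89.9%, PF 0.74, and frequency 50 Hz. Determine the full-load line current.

P_out = 231 × 746 = 172326 W
P_in = P_out / η = 172326 / 0.899 = 191686 W
I_L = P_in / (√3·V_L·cosφ) = 191686 / (1.732 × 690 × 0.74) = 217 A

217 A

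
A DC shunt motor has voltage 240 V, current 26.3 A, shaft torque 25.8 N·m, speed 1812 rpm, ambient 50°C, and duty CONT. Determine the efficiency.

ω = 2π × 1812/60 = 189.8 rad/s; P_out = τω = 25.8 × 189.8 = 4897 W
P_in = V·I = 240 × 26.3 = 6312 W
η = P_out / P_in = 4897 / 6312 = 0.776 = 77.6%

77.6 %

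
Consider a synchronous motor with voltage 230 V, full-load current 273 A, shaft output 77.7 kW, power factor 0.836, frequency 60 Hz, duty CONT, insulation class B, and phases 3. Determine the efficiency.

85.5 %

P_out = 77.7 kW = 77700 W
P_in = √3·V_L·I_L·cosφ = 1.732 × 230 × 273 × 0.836 = 90917 W
η = P_out / P_in = 77700 / 90917 = 0.855 = 85.5%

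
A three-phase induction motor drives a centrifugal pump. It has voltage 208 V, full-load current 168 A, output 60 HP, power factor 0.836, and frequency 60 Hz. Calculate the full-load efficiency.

P_out = 60 × 746 = 44760 W
P_in = √3·V_L·I_L·cosφ = 1.732 × 208 × 168 × 0.836 = 50597 W
η = P_out / P_in = 44760 / 50597 = 0.885 = 88.5%

88.5 %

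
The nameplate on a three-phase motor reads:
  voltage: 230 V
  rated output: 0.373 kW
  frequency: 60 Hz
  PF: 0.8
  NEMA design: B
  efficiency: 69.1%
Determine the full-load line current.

P_out = 0.373 kW = 373 W
P_in = P_out / η = 373 / 0.691 = 540 W
I_L = P_in / (√3·V_L·cosφ) = 540 / (1.732 × 230 × 0.8) = 1.69 A

1.69 A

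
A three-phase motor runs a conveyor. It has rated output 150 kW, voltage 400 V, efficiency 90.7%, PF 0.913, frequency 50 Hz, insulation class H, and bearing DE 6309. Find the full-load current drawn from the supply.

261 A

P_out = 150 kW = 150000 W
P_in = P_out / η = 150000 / 0.907 = 165380 W
I_L = P_in / (√3·V_L·cosφ) = 165380 / (1.732 × 400 × 0.913) = 261 A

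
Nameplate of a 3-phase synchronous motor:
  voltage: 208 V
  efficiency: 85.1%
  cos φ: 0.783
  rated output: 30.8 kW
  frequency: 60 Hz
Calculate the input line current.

P_out = 30.8 kW = 30800 W
P_in = P_out / η = 30800 / 0.851 = 36193 W
I_L = P_in / (√3·V_L·cosφ) = 36193 / (1.732 × 208 × 0.783) = 128 A

128 A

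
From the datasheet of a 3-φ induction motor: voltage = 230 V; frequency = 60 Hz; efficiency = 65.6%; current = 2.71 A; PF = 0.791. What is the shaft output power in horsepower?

0.751 HP

P_in = √3·V·I·cosφ = 1.732 × 230 × 2.71 × 0.791 = 854 W
P_out = η·P_in = 0.656 × 854 = 560 W
= 560/746 = 0.751 HP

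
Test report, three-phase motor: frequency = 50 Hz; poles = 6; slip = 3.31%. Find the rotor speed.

n_s = 120f/p = 120×50/6 = 1000 rpm
n = n_s(1 − s) = 1000 × (1 − 0.0331) = 967 rpm

967 rpm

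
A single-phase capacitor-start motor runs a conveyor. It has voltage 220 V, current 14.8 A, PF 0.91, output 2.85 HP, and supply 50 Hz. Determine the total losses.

P_in = V·I·cosφ = 220×14.8×0.91 = 2963 W
P_out = 2.85×746 = 2126 W
Losses = P_in − P_out = 2963 − 2126 = 837 W

837 W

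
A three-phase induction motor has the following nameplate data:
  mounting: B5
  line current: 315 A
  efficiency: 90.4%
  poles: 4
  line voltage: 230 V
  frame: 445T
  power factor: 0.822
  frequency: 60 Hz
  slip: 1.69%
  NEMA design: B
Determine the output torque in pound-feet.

371 lb·ft

P_in = √3·V·I·cosφ = 1.732 × 230 × 315 × 0.822 = 103147 W
P_out = η·P_in = 0.904 × 103147 = 93245 W
n_s = 120×60/4 = 1800 rpm; n = 1800×(1−0.0169) = 1770 rpm
ω = 2π×1770/60 = 185.4 rad/s
τ = P_out/ω = 93245/185.4 = 502.9 N·m
In lb·ft: 502.9/1.356 = 371 lb·ft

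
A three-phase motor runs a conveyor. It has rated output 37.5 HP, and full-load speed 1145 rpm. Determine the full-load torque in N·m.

P_out = 37.5 × 746 = 27975 W
ω = 2π × 1145/60 = 119.9 rad/s
τ = P_out/ω = 27975/119.9 = 233 N·m

233 N·m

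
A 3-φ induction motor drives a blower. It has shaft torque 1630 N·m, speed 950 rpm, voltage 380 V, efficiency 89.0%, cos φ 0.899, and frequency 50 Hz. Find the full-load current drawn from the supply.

ω = 2π×950/60 = 99.48 rad/s; P_out = τω = 1630 × 99.48 = 162152 W
P_in = P_out / η = 162152 / 0.890 = 182193 W
I_L = P_in / (√3·V_L·cosφ) = 182193 / (1.732 × 380 × 0.899) = 308 A

308 A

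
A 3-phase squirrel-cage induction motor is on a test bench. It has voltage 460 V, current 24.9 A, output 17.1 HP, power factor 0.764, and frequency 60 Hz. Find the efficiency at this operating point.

P_out = 17.1 × 746 = 12757 W
P_in = √3·V_L·I_L·cosφ = 1.732 × 460 × 24.9 × 0.764 = 15156 W
η = P_out / P_in = 12757 / 15156 = 0.842 = 84.2%

84.2 %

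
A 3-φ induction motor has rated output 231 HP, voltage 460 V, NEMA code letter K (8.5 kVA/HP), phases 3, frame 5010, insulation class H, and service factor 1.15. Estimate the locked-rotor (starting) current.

2460 A

S_LR = 8.5 × 231 = 1963.5 kVA
I_LR = S_LR/(√3·V_L) = 1963500/(1.732×460) = 2460 A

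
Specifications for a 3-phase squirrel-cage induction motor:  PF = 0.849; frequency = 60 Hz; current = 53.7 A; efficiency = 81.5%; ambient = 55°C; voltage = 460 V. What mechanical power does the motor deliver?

P_in = √3·V·I·cosφ = 1.732 × 460 × 53.7 × 0.849 = 36324 W
P_out = η·P_in = 0.815 × 36324 = 29604 W

29.6 kW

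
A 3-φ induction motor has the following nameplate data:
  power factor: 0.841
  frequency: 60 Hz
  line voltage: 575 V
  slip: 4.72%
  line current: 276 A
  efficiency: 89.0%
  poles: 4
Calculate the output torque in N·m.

P_in = √3·V·I·cosφ = 1.732 × 575 × 276 × 0.841 = 231164 W
P_out = η·P_in = 0.89 × 231164 = 205736 W
n_s = 120×60/4 = 1800 rpm; n = 1800×(1−0.0472) = 1715 rpm
ω = 2π×1715/60 = 179.6 rad/s
τ = P_out/ω = 205736/179.6 = 1150 N·m

1150 N·m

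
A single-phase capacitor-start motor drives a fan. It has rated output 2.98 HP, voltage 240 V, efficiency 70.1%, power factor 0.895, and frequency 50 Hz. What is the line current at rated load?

14.8 A

P_out = 2.98 × 746 = 2223 W
P_in = P_out / η = 2223 / 0.701 = 3171 W
I = P_in / (V·cosφ) = 3171 / (240 × 0.895) = 14.8 A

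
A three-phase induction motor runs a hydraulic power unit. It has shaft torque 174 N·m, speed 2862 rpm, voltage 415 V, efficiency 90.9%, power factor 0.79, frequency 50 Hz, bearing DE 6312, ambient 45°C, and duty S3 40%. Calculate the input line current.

ω = 2π×2862/60 = 299.7 rad/s; P_out = τω = 174 × 299.7 = 52148 W
P_in = P_out / η = 52148 / 0.909 = 57369 W
I_L = P_in / (√3·V_L·cosφ) = 57369 / (1.732 × 415 × 0.79) = 101 A

101 A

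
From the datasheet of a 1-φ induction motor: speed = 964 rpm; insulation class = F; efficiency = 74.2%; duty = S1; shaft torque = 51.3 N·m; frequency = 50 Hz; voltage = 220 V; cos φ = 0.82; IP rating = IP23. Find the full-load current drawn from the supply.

ω = 2π×964/60 = 100.9 rad/s; P_out = τω = 51.3 × 100.9 = 5176 W
P_in = P_out / η = 5176 / 0.742 = 6976 W
I = P_in / (V·cosφ) = 6976 / (220 × 0.82) = 38.7 A

38.7 A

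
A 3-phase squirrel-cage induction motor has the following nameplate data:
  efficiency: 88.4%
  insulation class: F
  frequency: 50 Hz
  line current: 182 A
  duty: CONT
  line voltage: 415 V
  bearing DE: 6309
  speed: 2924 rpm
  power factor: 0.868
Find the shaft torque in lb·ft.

P_in = √3·V·I·cosφ = 1.732 × 415 × 182 × 0.868 = 113550 W
P_out = η·P_in = 0.884 × 113550 = 100378 W
n = 2924 rpm
ω = 2π×2924/60 = 306.2 rad/s
τ = P_out/ω = 100378/306.2 = 327.8 N·m
In lb·ft: 327.8/1.356 = 242 lb·ft

242 lb·ft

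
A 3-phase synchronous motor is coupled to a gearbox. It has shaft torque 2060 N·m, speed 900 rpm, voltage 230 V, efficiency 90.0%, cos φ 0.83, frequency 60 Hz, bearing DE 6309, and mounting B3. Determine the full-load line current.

652 A

ω = 2π×900/60 = 94.25 rad/s; P_out = τω = 2060 × 94.25 = 194155 W
P_in = P_out / η = 194155 / 0.900 = 215728 W
I_L = P_in / (√3·V_L·cosφ) = 215728 / (1.732 × 230 × 0.83) = 652 A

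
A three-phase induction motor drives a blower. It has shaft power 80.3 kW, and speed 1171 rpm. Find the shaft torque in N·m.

ω = 2π × 1171/60 = 122.6 rad/s
τ = P/ω = 80300/122.6 = 655 N·m

655 N·m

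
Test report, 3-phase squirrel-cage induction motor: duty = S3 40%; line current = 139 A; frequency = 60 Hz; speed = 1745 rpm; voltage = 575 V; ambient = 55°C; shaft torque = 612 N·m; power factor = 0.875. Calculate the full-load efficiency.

92.3 %

ω = 2π × 1745/60 = 182.7 rad/s; P_out = τω = 612 × 182.7 = 111812 W
P_in = √3·V_L·I_L·cosφ = 1.732 × 575 × 139 × 0.875 = 121126 W
η = P_out / P_in = 111812 / 121126 = 0.923 = 92.3%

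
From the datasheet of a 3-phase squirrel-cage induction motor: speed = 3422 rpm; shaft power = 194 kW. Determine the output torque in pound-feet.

ω = 2π × 3422/60 = 358.4 rad/s
τ = P/ω = 194000/358.4 = 541.3 N·m
In lb·ft: 541.3/1.356 = 399 lb·ft

399 lb·ft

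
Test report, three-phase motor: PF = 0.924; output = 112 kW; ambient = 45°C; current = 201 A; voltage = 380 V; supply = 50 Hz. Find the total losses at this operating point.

10200 W

P_in = √3·V·I·cosφ = 1.732×380×201×0.924 = 122236 W
P_out = 112000 W
Losses = P_in − P_out = 122236 − 112000 = 10236 W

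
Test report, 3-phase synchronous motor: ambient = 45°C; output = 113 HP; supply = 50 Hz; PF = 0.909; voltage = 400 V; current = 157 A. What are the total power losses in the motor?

P_in = √3·V·I·cosφ = 1.732×400×157×0.909 = 98872 W
P_out = 113×746 = 84298 W
Losses = P_in − P_out = 98872 − 84298 = 14574 W

14600 W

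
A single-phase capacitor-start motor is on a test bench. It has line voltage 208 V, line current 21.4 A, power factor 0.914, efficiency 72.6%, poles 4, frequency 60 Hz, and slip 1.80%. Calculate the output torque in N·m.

16 N·m

P_in = V·I·cosφ = 208 × 21.4 × 0.914 = 4068 W
P_out = η·P_in = 0.726 × 4068 = 2953 W
n_s = 120×60/4 = 1800 rpm; n = 1800×(1−0.018) = 1768 rpm
ω = 2π×1768/60 = 185.1 rad/s
τ = P_out/ω = 2953/185.1 = 16 N·m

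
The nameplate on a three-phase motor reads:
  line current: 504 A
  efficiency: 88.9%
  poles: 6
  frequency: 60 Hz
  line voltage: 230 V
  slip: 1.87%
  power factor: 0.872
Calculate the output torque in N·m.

P_in = √3·V·I·cosφ = 1.732 × 230 × 504 × 0.872 = 175074 W
P_out = η·P_in = 0.889 × 175074 = 155641 W
n_s = 120×60/6 = 1200 rpm; n = 1200×(1−0.0187) = 1178 rpm
ω = 2π×1178/60 = 123.4 rad/s
τ = P_out/ω = 155641/123.4 = 1260 N·m

1260 N·m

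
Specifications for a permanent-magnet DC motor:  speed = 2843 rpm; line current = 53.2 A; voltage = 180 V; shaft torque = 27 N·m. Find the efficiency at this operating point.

83.9 %

ω = 2π × 2843/60 = 297.7 rad/s; P_out = τω = 27 × 297.7 = 8038 W
P_in = V·I = 180 × 53.2 = 9576 W
η = P_out / P_in = 8038 / 9576 = 0.839 = 83.9%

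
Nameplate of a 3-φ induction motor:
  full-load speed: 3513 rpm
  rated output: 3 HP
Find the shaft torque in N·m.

6.08 N·m

P_out = 3 × 746 = 2238 W
ω = 2π × 3513/60 = 367.9 rad/s
τ = P_out/ω = 2238/367.9 = 6.08 N·m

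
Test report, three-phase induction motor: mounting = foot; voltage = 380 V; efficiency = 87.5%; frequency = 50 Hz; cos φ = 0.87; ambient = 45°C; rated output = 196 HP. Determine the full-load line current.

292 A

P_out = 196 × 746 = 146216 W
P_in = P_out / η = 146216 / 0.875 = 167104 W
I_L = P_in / (√3·V_L·cosφ) = 167104 / (1.732 × 380 × 0.87) = 292 A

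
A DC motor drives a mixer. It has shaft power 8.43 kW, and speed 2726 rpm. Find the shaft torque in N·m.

ω = 2π × 2726/60 = 285.5 rad/s
τ = P/ω = 8430/285.5 = 29.5 N·m

29.5 N·m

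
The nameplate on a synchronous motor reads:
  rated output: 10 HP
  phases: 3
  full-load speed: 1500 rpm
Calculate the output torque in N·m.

47.5 N·m

P_out = 10 × 746 = 7460 W
ω = 2π × 1500/60 = 157.1 rad/s
τ = P_out/ω = 7460/157.1 = 47.5 N·m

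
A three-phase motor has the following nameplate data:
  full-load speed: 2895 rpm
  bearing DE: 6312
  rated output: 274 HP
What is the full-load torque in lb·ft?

497 lb·ft

P_out = 274 × 746 = 204404 W
ω = 2π × 2895/60 = 303.2 rad/s
τ = P_out/ω = 204404/303.2 = 674.2 N·m
In lb·ft: 674.2/1.356 = 497 lb·ft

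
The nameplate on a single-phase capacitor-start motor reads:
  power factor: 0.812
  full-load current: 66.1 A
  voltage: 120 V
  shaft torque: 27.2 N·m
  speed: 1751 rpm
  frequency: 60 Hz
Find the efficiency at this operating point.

ω = 2π × 1751/60 = 183.4 rad/s; P_out = τω = 27.2 × 183.4 = 4988 W
P_in = V·I·cosφ = 120 × 66.1 × 0.812 = 6441 W
η = P_out / P_in = 4988 / 6441 = 0.774 = 77.4%

77.4 %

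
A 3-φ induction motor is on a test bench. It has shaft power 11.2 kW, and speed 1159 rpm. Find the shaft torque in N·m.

92.3 N·m

ω = 2π × 1159/60 = 121.4 rad/s
τ = P/ω = 11200/121.4 = 92.3 N·m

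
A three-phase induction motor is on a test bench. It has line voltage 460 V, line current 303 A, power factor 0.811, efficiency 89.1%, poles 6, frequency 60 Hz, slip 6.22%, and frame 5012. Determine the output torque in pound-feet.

P_in = √3·V·I·cosφ = 1.732 × 460 × 303 × 0.811 = 195780 W
P_out = η·P_in = 0.891 × 195780 = 174440 W
n_s = 120×60/6 = 1200 rpm; n = 1200×(1−0.0622) = 1125 rpm
ω = 2π×1125/60 = 117.8 rad/s
τ = P_out/ω = 174440/117.8 = 1481 N·m
In lb·ft: 1481/1.356 = 1090 lb·ft

1090 lb·ft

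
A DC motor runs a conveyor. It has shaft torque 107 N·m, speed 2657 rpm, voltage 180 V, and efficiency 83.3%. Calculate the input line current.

199 A

ω = 2π×2657/60 = 278.2 rad/s; P_out = τω = 107 × 278.2 = 29767 W
P_in = P_out / η = 29767 / 0.833 = 35735 W
I = P_in / V = 35735 / 180 = 199 A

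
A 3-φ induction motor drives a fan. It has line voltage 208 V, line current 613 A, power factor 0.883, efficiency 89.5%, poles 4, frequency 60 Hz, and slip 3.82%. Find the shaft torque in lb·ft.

710 lb·ft

P_in = √3·V·I·cosφ = 1.732 × 208 × 613 × 0.883 = 194999 W
P_out = η·P_in = 0.895 × 194999 = 174524 W
n_s = 120×60/4 = 1800 rpm; n = 1800×(1−0.0382) = 1731 rpm
ω = 2π×1731/60 = 181.3 rad/s
τ = P_out/ω = 174524/181.3 = 962.6 N·m
In lb·ft: 962.6/1.356 = 710 lb·ft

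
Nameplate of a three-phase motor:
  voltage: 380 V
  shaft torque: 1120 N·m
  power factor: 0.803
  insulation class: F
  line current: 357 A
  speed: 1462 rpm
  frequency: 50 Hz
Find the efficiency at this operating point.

ω = 2π × 1462/60 = 153.1 rad/s; P_out = τω = 1120 × 153.1 = 171472 W
P_in = √3·V_L·I_L·cosφ = 1.732 × 380 × 357 × 0.803 = 188675 W
η = P_out / P_in = 171472 / 188675 = 0.909 = 90.9%

90.9 %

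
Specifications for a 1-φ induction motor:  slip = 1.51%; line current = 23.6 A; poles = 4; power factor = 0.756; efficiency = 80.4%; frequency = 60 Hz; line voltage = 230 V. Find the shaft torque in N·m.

17.8 N·m

P_in = V·I·cosφ = 230 × 23.6 × 0.756 = 4104 W
P_out = η·P_in = 0.804 × 4104 = 3300 W
n_s = 120×60/4 = 1800 rpm; n = 1800×(1−0.0151) = 1773 rpm
ω = 2π×1773/60 = 185.7 rad/s
τ = P_out/ω = 3300/185.7 = 17.8 N·m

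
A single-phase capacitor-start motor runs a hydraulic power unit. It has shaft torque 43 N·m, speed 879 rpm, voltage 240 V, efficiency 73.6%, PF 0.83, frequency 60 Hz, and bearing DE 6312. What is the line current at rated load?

27 A

ω = 2π×879/60 = 92.05 rad/s; P_out = τω = 43 × 92.05 = 3958 W
P_in = P_out / η = 3958 / 0.736 = 5378 W
I = P_in / (V·cosφ) = 5378 / (240 × 0.83) = 27 A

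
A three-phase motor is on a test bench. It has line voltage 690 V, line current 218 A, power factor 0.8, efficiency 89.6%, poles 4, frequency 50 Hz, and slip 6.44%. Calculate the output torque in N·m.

1270 N·m

P_in = √3·V·I·cosφ = 1.732 × 690 × 218 × 0.8 = 208422 W
P_out = η·P_in = 0.896 × 208422 = 186746 W
n_s = 120×50/4 = 1500 rpm; n = 1500×(1−0.0644) = 1403 rpm
ω = 2π×1403/60 = 146.9 rad/s
τ = P_out/ω = 186746/146.9 = 1270 N·m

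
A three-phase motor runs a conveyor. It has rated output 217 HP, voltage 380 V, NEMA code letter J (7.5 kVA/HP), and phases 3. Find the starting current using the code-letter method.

S_LR = 7.5 × 217 = 1627.5 kVA
I_LR = S_LR/(√3·V_L) = 1627500/(1.732×380) = 2470 A

2470 A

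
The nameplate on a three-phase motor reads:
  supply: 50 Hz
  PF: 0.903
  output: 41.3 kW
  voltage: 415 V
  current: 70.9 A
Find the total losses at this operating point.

P_in = √3·V·I·cosφ = 1.732×415×70.9×0.903 = 46018 W
P_out = 41300 W
Losses = P_in − P_out = 46018 − 41300 = 4718 W

4.72 kW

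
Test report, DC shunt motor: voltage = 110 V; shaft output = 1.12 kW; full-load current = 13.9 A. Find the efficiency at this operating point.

P_out = 1.12 kW = 1120 W
P_in = V·I = 110 × 13.9 = 1529 W
η = P_out / P_in = 1120 / 1529 = 0.733 = 73.3%

73.3 %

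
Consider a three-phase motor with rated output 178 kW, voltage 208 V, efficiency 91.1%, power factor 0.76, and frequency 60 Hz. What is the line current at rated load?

P_out = 178 kW = 178000 W
P_in = P_out / η = 178000 / 0.911 = 195390 W
I_L = P_in / (√3·V_L·cosφ) = 195390 / (1.732 × 208 × 0.76) = 714 A

714 A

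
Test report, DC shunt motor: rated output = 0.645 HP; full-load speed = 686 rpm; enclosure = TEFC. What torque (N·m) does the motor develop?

6.7 N·m

P_out = 0.645 × 746 = 481 W
ω = 2π × 686/60 = 71.84 rad/s
τ = P_out/ω = 481/71.84 = 6.7 N·m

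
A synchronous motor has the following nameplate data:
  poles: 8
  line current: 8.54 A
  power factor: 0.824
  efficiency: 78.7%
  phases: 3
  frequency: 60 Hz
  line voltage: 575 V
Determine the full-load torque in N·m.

58.5 N·m

P_in = √3·V·I·cosφ = 1.732 × 575 × 8.54 × 0.824 = 7008 W
P_out = η·P_in = 0.787 × 7008 = 5515 W
n = n_s = 120×60/8 = 900 rpm (synchronous)
ω = 2π×900/60 = 94.25 rad/s
τ = P_out/ω = 5515/94.25 = 58.5 N·m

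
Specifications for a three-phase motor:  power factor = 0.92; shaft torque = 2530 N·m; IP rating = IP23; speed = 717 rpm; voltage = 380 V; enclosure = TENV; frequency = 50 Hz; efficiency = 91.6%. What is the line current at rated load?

ω = 2π×717/60 = 75.08 rad/s; P_out = τω = 2530 × 75.08 = 189952 W
P_in = P_out / η = 189952 / 0.916 = 207371 W
I_L = P_in / (√3·V_L·cosφ) = 207371 / (1.732 × 380 × 0.92) = 342 A

342 A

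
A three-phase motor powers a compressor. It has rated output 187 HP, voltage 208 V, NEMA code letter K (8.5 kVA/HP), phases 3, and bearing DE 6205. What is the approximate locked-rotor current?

4410 A

S_LR = 8.5 × 187 = 1589.5 kVA
I_LR = S_LR/(√3·V_L) = 1589500/(1.732×208) = 4410 A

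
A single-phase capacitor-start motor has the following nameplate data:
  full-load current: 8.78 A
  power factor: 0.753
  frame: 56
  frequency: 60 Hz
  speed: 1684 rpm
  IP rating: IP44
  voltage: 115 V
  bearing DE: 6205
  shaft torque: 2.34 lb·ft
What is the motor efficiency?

73.6 %

τ = 2.34 lb·ft × 1.356 = 3.173 N·m
ω = 2π × 1684/60 = 176.3 rad/s; P_out = τω = 3.173 × 176.3 = 559 W
P_in = V·I·cosφ = 115 × 8.78 × 0.753 = 760 W
η = P_out / P_in = 559 / 760 = 0.736 = 73.6%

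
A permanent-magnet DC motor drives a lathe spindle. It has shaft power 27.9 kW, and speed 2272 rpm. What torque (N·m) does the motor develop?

117 N·m

ω = 2π × 2272/60 = 237.9 rad/s
τ = P/ω = 27900/237.9 = 117 N·m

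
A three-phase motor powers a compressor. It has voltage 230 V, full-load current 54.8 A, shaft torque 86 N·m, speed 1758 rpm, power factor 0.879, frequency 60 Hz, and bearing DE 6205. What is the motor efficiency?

ω = 2π × 1758/60 = 184.1 rad/s; P_out = τω = 86 × 184.1 = 15833 W
P_in = √3·V_L·I_L·cosφ = 1.732 × 230 × 54.8 × 0.879 = 19189 W
η = P_out / P_in = 15833 / 19189 = 0.825 = 82.5%

82.5 %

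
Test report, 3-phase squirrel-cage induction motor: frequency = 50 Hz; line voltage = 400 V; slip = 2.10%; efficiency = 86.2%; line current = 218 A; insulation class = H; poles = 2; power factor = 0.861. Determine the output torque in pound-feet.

P_in = √3·V·I·cosφ = 1.732 × 400 × 218 × 0.861 = 130037 W
P_out = η·P_in = 0.862 × 130037 = 112092 W
n_s = 120×50/2 = 3000 rpm; n = 3000×(1−0.021) = 2937 rpm
ω = 2π×2937/60 = 307.6 rad/s
τ = P_out/ω = 112092/307.6 = 364.4 N·m
In lb·ft: 364.4/1.356 = 269 lb·ft

269 lb·ft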